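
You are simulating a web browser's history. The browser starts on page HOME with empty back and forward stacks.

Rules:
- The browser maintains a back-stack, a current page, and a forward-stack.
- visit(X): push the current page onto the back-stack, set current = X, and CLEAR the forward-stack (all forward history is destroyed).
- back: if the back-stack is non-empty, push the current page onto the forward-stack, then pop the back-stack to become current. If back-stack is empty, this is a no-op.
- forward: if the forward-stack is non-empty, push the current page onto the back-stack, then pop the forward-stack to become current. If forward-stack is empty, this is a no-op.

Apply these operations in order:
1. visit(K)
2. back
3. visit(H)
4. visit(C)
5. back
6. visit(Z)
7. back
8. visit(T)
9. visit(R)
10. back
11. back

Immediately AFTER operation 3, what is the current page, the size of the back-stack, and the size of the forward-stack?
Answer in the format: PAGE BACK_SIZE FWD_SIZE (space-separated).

After 1 (visit(K)): cur=K back=1 fwd=0
After 2 (back): cur=HOME back=0 fwd=1
After 3 (visit(H)): cur=H back=1 fwd=0

H 1 0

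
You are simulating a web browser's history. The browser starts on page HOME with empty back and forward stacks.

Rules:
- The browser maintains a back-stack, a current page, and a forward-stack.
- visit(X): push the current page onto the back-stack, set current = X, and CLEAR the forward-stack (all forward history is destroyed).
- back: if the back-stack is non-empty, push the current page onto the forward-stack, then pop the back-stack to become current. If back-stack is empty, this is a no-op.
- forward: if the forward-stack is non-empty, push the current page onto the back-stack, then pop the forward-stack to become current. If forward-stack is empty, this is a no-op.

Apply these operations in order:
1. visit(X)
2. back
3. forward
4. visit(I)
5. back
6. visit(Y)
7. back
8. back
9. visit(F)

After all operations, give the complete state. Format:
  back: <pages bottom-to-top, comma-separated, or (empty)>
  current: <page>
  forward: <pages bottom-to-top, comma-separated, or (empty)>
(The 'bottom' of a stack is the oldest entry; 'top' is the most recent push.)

After 1 (visit(X)): cur=X back=1 fwd=0
After 2 (back): cur=HOME back=0 fwd=1
After 3 (forward): cur=X back=1 fwd=0
After 4 (visit(I)): cur=I back=2 fwd=0
After 5 (back): cur=X back=1 fwd=1
After 6 (visit(Y)): cur=Y back=2 fwd=0
After 7 (back): cur=X back=1 fwd=1
After 8 (back): cur=HOME back=0 fwd=2
After 9 (visit(F)): cur=F back=1 fwd=0

Answer: back: HOME
current: F
forward: (empty)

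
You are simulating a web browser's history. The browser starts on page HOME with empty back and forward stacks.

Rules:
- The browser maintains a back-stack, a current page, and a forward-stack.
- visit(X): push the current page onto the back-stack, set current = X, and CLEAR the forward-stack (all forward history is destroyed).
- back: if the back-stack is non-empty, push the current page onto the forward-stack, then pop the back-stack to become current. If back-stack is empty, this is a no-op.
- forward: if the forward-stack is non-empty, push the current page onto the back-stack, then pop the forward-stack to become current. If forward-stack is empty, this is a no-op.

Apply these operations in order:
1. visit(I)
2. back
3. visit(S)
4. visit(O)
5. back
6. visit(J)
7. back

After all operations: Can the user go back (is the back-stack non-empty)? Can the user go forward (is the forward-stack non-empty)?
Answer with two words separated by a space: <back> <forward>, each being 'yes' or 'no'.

Answer: yes yes

Derivation:
After 1 (visit(I)): cur=I back=1 fwd=0
After 2 (back): cur=HOME back=0 fwd=1
After 3 (visit(S)): cur=S back=1 fwd=0
After 4 (visit(O)): cur=O back=2 fwd=0
After 5 (back): cur=S back=1 fwd=1
After 6 (visit(J)): cur=J back=2 fwd=0
After 7 (back): cur=S back=1 fwd=1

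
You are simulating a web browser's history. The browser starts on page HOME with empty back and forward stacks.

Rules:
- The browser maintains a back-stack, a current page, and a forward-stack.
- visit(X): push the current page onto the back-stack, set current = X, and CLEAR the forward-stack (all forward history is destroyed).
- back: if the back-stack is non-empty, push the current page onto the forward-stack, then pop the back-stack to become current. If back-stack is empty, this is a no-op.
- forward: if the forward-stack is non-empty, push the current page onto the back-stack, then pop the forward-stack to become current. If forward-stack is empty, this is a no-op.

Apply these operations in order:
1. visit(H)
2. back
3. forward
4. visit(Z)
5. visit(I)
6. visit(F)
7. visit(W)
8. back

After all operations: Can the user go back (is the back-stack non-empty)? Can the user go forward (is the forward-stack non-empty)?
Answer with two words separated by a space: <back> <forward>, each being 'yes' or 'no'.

Answer: yes yes

Derivation:
After 1 (visit(H)): cur=H back=1 fwd=0
After 2 (back): cur=HOME back=0 fwd=1
After 3 (forward): cur=H back=1 fwd=0
After 4 (visit(Z)): cur=Z back=2 fwd=0
After 5 (visit(I)): cur=I back=3 fwd=0
After 6 (visit(F)): cur=F back=4 fwd=0
After 7 (visit(W)): cur=W back=5 fwd=0
After 8 (back): cur=F back=4 fwd=1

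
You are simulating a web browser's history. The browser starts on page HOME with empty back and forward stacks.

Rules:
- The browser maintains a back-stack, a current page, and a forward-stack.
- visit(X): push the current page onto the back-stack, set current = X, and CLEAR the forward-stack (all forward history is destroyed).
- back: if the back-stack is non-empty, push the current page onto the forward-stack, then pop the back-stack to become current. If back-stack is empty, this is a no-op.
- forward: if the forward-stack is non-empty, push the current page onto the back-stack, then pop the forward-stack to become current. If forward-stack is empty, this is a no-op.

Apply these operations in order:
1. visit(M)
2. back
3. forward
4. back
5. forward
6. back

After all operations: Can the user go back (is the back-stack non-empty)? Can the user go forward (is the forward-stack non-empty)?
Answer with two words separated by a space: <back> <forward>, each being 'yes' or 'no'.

Answer: no yes

Derivation:
After 1 (visit(M)): cur=M back=1 fwd=0
After 2 (back): cur=HOME back=0 fwd=1
After 3 (forward): cur=M back=1 fwd=0
After 4 (back): cur=HOME back=0 fwd=1
After 5 (forward): cur=M back=1 fwd=0
After 6 (back): cur=HOME back=0 fwd=1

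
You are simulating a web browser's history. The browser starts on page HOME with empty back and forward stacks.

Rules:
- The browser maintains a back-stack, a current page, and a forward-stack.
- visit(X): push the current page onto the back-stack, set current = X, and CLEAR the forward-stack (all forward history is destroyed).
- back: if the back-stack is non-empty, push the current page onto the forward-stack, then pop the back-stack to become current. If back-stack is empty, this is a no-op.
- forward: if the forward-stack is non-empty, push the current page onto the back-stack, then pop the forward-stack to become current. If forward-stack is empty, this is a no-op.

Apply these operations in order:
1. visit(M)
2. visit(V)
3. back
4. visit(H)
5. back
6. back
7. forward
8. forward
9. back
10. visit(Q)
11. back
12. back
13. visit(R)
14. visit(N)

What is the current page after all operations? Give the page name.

After 1 (visit(M)): cur=M back=1 fwd=0
After 2 (visit(V)): cur=V back=2 fwd=0
After 3 (back): cur=M back=1 fwd=1
After 4 (visit(H)): cur=H back=2 fwd=0
After 5 (back): cur=M back=1 fwd=1
After 6 (back): cur=HOME back=0 fwd=2
After 7 (forward): cur=M back=1 fwd=1
After 8 (forward): cur=H back=2 fwd=0
After 9 (back): cur=M back=1 fwd=1
After 10 (visit(Q)): cur=Q back=2 fwd=0
After 11 (back): cur=M back=1 fwd=1
After 12 (back): cur=HOME back=0 fwd=2
After 13 (visit(R)): cur=R back=1 fwd=0
After 14 (visit(N)): cur=N back=2 fwd=0

Answer: N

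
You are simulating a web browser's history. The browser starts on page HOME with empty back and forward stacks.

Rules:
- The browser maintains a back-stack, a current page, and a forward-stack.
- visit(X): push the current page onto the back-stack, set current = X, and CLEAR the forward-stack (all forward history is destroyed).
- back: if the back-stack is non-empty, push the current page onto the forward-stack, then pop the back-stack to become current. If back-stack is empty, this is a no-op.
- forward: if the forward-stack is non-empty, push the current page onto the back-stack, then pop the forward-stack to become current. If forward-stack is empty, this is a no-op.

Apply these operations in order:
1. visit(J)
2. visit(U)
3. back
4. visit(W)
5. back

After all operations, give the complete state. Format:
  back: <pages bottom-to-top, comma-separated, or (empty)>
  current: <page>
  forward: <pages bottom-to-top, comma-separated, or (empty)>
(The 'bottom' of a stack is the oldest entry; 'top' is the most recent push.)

After 1 (visit(J)): cur=J back=1 fwd=0
After 2 (visit(U)): cur=U back=2 fwd=0
After 3 (back): cur=J back=1 fwd=1
After 4 (visit(W)): cur=W back=2 fwd=0
After 5 (back): cur=J back=1 fwd=1

Answer: back: HOME
current: J
forward: W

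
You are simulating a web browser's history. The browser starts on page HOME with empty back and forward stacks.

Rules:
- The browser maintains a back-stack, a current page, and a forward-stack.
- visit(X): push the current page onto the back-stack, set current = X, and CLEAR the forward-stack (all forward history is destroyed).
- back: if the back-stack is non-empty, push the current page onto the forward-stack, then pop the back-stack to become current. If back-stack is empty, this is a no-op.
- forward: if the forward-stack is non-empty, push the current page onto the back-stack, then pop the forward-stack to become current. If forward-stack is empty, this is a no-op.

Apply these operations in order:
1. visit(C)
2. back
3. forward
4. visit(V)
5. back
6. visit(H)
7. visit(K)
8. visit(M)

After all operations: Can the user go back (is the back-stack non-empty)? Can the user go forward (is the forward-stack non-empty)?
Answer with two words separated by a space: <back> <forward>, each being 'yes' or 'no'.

Answer: yes no

Derivation:
After 1 (visit(C)): cur=C back=1 fwd=0
After 2 (back): cur=HOME back=0 fwd=1
After 3 (forward): cur=C back=1 fwd=0
After 4 (visit(V)): cur=V back=2 fwd=0
After 5 (back): cur=C back=1 fwd=1
After 6 (visit(H)): cur=H back=2 fwd=0
After 7 (visit(K)): cur=K back=3 fwd=0
After 8 (visit(M)): cur=M back=4 fwd=0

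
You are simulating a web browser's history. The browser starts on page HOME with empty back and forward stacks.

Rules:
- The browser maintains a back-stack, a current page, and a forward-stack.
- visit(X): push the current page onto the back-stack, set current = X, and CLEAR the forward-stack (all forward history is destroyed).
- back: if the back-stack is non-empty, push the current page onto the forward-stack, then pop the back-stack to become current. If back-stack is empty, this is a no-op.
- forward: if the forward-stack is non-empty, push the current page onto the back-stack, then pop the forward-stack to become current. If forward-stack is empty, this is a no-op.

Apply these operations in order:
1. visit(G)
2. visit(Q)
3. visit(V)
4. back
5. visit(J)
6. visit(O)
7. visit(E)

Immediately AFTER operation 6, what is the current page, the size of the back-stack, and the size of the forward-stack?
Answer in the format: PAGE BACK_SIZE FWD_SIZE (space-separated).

After 1 (visit(G)): cur=G back=1 fwd=0
After 2 (visit(Q)): cur=Q back=2 fwd=0
After 3 (visit(V)): cur=V back=3 fwd=0
After 4 (back): cur=Q back=2 fwd=1
After 5 (visit(J)): cur=J back=3 fwd=0
After 6 (visit(O)): cur=O back=4 fwd=0

O 4 0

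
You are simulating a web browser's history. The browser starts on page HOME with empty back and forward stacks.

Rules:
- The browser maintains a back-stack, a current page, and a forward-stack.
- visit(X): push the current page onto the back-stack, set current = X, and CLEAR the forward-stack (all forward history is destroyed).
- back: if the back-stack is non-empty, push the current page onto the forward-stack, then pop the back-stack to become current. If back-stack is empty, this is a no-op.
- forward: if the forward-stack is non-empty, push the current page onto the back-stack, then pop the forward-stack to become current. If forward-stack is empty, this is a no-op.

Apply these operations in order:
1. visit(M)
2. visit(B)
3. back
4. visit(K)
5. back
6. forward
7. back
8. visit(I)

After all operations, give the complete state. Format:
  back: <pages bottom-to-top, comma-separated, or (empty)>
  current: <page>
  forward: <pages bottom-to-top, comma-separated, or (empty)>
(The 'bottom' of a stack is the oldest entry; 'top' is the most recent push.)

After 1 (visit(M)): cur=M back=1 fwd=0
After 2 (visit(B)): cur=B back=2 fwd=0
After 3 (back): cur=M back=1 fwd=1
After 4 (visit(K)): cur=K back=2 fwd=0
After 5 (back): cur=M back=1 fwd=1
After 6 (forward): cur=K back=2 fwd=0
After 7 (back): cur=M back=1 fwd=1
After 8 (visit(I)): cur=I back=2 fwd=0

Answer: back: HOME,M
current: I
forward: (empty)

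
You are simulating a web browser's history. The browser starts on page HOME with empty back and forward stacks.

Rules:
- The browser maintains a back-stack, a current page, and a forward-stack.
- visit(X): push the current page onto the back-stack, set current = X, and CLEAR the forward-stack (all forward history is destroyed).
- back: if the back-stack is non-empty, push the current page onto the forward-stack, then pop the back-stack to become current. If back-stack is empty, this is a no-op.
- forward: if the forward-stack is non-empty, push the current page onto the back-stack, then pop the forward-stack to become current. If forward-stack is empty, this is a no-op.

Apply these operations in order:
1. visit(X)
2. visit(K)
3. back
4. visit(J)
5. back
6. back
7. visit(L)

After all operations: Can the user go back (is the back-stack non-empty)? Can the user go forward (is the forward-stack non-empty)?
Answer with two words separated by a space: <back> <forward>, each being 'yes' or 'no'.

After 1 (visit(X)): cur=X back=1 fwd=0
After 2 (visit(K)): cur=K back=2 fwd=0
After 3 (back): cur=X back=1 fwd=1
After 4 (visit(J)): cur=J back=2 fwd=0
After 5 (back): cur=X back=1 fwd=1
After 6 (back): cur=HOME back=0 fwd=2
After 7 (visit(L)): cur=L back=1 fwd=0

Answer: yes no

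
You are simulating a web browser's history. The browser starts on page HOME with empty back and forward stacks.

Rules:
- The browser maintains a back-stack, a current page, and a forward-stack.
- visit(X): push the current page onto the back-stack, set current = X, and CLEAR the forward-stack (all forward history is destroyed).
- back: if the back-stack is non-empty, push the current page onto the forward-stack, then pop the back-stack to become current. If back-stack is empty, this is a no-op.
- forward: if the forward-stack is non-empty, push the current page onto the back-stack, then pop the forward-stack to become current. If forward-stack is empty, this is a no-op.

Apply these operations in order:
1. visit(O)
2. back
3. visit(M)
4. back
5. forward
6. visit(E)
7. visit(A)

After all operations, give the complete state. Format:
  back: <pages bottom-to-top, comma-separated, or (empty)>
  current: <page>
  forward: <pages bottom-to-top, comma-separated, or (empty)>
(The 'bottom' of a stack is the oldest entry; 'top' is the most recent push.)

After 1 (visit(O)): cur=O back=1 fwd=0
After 2 (back): cur=HOME back=0 fwd=1
After 3 (visit(M)): cur=M back=1 fwd=0
After 4 (back): cur=HOME back=0 fwd=1
After 5 (forward): cur=M back=1 fwd=0
After 6 (visit(E)): cur=E back=2 fwd=0
After 7 (visit(A)): cur=A back=3 fwd=0

Answer: back: HOME,M,E
current: A
forward: (empty)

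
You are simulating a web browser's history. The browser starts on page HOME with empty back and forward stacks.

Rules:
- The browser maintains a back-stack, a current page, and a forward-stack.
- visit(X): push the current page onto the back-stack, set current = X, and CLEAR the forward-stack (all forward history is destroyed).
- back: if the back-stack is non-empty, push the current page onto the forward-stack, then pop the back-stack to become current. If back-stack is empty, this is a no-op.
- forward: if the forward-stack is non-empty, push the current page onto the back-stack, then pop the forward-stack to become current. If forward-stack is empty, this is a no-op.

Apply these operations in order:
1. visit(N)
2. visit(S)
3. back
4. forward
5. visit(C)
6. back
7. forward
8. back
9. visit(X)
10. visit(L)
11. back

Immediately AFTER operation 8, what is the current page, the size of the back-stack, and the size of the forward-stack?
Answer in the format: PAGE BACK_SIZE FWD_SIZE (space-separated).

After 1 (visit(N)): cur=N back=1 fwd=0
After 2 (visit(S)): cur=S back=2 fwd=0
After 3 (back): cur=N back=1 fwd=1
After 4 (forward): cur=S back=2 fwd=0
After 5 (visit(C)): cur=C back=3 fwd=0
After 6 (back): cur=S back=2 fwd=1
After 7 (forward): cur=C back=3 fwd=0
After 8 (back): cur=S back=2 fwd=1

S 2 1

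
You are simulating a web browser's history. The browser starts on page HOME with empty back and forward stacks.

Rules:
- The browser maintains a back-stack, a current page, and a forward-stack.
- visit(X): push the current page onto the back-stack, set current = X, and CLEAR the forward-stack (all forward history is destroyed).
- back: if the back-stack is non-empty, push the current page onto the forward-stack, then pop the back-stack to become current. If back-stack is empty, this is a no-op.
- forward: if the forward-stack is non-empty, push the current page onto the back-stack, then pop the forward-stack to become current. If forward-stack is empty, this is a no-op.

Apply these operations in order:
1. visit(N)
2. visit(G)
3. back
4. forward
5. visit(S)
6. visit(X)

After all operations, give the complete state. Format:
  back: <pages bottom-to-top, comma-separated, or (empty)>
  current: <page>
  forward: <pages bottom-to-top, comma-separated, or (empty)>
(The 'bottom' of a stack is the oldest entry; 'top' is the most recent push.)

Answer: back: HOME,N,G,S
current: X
forward: (empty)

Derivation:
After 1 (visit(N)): cur=N back=1 fwd=0
After 2 (visit(G)): cur=G back=2 fwd=0
After 3 (back): cur=N back=1 fwd=1
After 4 (forward): cur=G back=2 fwd=0
After 5 (visit(S)): cur=S back=3 fwd=0
After 6 (visit(X)): cur=X back=4 fwd=0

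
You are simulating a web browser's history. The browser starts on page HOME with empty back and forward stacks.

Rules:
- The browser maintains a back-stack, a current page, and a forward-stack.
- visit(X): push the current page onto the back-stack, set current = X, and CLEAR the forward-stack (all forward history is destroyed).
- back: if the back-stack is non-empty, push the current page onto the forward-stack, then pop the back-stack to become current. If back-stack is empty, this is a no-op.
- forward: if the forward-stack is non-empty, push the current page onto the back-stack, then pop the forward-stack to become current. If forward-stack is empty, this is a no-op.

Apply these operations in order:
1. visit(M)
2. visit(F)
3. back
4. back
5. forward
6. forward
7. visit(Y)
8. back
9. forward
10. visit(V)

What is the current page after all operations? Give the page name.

After 1 (visit(M)): cur=M back=1 fwd=0
After 2 (visit(F)): cur=F back=2 fwd=0
After 3 (back): cur=M back=1 fwd=1
After 4 (back): cur=HOME back=0 fwd=2
After 5 (forward): cur=M back=1 fwd=1
After 6 (forward): cur=F back=2 fwd=0
After 7 (visit(Y)): cur=Y back=3 fwd=0
After 8 (back): cur=F back=2 fwd=1
After 9 (forward): cur=Y back=3 fwd=0
After 10 (visit(V)): cur=V back=4 fwd=0

Answer: V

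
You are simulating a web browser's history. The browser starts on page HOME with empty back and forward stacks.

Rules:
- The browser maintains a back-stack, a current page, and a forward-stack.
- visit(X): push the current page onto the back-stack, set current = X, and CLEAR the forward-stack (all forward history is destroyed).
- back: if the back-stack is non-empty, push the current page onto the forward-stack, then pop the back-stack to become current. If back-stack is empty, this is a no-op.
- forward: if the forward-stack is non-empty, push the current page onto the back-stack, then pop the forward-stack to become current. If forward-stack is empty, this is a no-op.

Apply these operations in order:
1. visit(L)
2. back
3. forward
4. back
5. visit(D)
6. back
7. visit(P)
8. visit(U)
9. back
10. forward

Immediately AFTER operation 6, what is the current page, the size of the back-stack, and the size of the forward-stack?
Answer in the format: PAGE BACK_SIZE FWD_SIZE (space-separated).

After 1 (visit(L)): cur=L back=1 fwd=0
After 2 (back): cur=HOME back=0 fwd=1
After 3 (forward): cur=L back=1 fwd=0
After 4 (back): cur=HOME back=0 fwd=1
After 5 (visit(D)): cur=D back=1 fwd=0
After 6 (back): cur=HOME back=0 fwd=1

HOME 0 1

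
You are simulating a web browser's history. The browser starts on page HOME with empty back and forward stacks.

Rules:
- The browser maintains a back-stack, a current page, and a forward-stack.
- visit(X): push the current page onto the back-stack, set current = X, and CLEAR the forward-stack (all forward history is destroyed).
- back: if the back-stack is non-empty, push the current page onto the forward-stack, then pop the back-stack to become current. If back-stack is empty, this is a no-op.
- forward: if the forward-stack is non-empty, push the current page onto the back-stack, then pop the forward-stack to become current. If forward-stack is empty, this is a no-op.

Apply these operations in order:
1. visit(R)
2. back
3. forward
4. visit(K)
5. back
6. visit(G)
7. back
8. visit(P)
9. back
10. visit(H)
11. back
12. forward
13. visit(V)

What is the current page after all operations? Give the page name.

After 1 (visit(R)): cur=R back=1 fwd=0
After 2 (back): cur=HOME back=0 fwd=1
After 3 (forward): cur=R back=1 fwd=0
After 4 (visit(K)): cur=K back=2 fwd=0
After 5 (back): cur=R back=1 fwd=1
After 6 (visit(G)): cur=G back=2 fwd=0
After 7 (back): cur=R back=1 fwd=1
After 8 (visit(P)): cur=P back=2 fwd=0
After 9 (back): cur=R back=1 fwd=1
After 10 (visit(H)): cur=H back=2 fwd=0
After 11 (back): cur=R back=1 fwd=1
After 12 (forward): cur=H back=2 fwd=0
After 13 (visit(V)): cur=V back=3 fwd=0

Answer: V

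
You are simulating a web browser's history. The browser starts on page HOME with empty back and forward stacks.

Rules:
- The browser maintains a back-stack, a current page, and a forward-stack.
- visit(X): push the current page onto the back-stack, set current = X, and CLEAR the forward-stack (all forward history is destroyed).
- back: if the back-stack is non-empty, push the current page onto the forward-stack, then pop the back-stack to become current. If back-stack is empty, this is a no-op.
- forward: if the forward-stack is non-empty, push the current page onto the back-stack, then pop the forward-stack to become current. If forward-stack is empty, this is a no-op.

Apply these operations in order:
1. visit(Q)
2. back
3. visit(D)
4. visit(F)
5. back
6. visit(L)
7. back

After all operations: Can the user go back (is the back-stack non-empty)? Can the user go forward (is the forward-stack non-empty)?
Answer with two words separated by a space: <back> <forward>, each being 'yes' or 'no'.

Answer: yes yes

Derivation:
After 1 (visit(Q)): cur=Q back=1 fwd=0
After 2 (back): cur=HOME back=0 fwd=1
After 3 (visit(D)): cur=D back=1 fwd=0
After 4 (visit(F)): cur=F back=2 fwd=0
After 5 (back): cur=D back=1 fwd=1
After 6 (visit(L)): cur=L back=2 fwd=0
After 7 (back): cur=D back=1 fwd=1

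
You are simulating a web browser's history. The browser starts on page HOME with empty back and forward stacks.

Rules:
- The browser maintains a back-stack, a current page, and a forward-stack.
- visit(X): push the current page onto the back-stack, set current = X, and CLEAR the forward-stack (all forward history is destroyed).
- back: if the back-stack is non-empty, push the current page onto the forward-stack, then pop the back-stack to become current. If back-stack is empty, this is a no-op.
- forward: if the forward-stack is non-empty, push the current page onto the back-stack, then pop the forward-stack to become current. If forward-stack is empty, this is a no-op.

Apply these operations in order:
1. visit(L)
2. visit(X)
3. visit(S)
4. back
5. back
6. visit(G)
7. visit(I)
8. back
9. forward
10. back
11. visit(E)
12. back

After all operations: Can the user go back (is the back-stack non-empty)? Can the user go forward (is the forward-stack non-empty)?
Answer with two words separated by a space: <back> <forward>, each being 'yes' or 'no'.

After 1 (visit(L)): cur=L back=1 fwd=0
After 2 (visit(X)): cur=X back=2 fwd=0
After 3 (visit(S)): cur=S back=3 fwd=0
After 4 (back): cur=X back=2 fwd=1
After 5 (back): cur=L back=1 fwd=2
After 6 (visit(G)): cur=G back=2 fwd=0
After 7 (visit(I)): cur=I back=3 fwd=0
After 8 (back): cur=G back=2 fwd=1
After 9 (forward): cur=I back=3 fwd=0
After 10 (back): cur=G back=2 fwd=1
After 11 (visit(E)): cur=E back=3 fwd=0
After 12 (back): cur=G back=2 fwd=1

Answer: yes yes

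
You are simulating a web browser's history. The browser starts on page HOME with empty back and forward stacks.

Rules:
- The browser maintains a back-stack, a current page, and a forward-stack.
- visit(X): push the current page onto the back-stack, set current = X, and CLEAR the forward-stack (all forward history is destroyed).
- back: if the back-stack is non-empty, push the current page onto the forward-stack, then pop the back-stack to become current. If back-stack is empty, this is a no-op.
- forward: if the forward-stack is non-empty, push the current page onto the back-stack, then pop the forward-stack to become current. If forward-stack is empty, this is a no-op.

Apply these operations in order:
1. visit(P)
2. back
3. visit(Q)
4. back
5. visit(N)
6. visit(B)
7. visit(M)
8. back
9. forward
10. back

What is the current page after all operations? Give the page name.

After 1 (visit(P)): cur=P back=1 fwd=0
After 2 (back): cur=HOME back=0 fwd=1
After 3 (visit(Q)): cur=Q back=1 fwd=0
After 4 (back): cur=HOME back=0 fwd=1
After 5 (visit(N)): cur=N back=1 fwd=0
After 6 (visit(B)): cur=B back=2 fwd=0
After 7 (visit(M)): cur=M back=3 fwd=0
After 8 (back): cur=B back=2 fwd=1
After 9 (forward): cur=M back=3 fwd=0
After 10 (back): cur=B back=2 fwd=1

Answer: B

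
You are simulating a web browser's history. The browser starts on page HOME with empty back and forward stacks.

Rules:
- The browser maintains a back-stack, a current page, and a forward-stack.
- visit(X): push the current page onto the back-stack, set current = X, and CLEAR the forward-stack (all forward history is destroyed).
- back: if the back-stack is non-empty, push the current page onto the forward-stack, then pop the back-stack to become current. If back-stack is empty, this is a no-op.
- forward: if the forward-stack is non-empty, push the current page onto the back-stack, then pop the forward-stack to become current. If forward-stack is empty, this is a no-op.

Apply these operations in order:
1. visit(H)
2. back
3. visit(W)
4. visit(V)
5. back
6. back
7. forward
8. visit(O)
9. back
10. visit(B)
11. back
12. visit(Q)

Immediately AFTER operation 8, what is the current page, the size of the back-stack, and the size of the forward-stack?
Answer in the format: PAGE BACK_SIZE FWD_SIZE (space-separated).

After 1 (visit(H)): cur=H back=1 fwd=0
After 2 (back): cur=HOME back=0 fwd=1
After 3 (visit(W)): cur=W back=1 fwd=0
After 4 (visit(V)): cur=V back=2 fwd=0
After 5 (back): cur=W back=1 fwd=1
After 6 (back): cur=HOME back=0 fwd=2
After 7 (forward): cur=W back=1 fwd=1
After 8 (visit(O)): cur=O back=2 fwd=0

O 2 0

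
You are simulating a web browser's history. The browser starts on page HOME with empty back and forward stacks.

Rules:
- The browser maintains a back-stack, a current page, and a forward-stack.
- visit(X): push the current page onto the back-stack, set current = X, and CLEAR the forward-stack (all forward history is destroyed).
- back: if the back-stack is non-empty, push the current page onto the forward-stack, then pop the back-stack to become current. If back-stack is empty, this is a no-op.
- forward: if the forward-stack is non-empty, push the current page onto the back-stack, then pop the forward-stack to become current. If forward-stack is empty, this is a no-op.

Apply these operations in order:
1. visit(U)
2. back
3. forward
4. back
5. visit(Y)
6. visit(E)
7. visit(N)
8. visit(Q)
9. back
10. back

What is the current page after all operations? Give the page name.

After 1 (visit(U)): cur=U back=1 fwd=0
After 2 (back): cur=HOME back=0 fwd=1
After 3 (forward): cur=U back=1 fwd=0
After 4 (back): cur=HOME back=0 fwd=1
After 5 (visit(Y)): cur=Y back=1 fwd=0
After 6 (visit(E)): cur=E back=2 fwd=0
After 7 (visit(N)): cur=N back=3 fwd=0
After 8 (visit(Q)): cur=Q back=4 fwd=0
After 9 (back): cur=N back=3 fwd=1
After 10 (back): cur=E back=2 fwd=2

Answer: E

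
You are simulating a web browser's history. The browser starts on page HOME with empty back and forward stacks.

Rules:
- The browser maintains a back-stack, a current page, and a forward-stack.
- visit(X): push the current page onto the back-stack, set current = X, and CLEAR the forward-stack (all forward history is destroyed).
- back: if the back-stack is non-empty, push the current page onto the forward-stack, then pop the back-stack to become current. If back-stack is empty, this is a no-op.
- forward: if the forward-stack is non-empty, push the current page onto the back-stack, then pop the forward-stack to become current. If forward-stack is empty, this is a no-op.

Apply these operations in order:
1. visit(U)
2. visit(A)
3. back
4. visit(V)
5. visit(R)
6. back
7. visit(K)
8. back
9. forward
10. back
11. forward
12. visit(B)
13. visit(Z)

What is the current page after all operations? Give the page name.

Answer: Z

Derivation:
After 1 (visit(U)): cur=U back=1 fwd=0
After 2 (visit(A)): cur=A back=2 fwd=0
After 3 (back): cur=U back=1 fwd=1
After 4 (visit(V)): cur=V back=2 fwd=0
After 5 (visit(R)): cur=R back=3 fwd=0
After 6 (back): cur=V back=2 fwd=1
After 7 (visit(K)): cur=K back=3 fwd=0
After 8 (back): cur=V back=2 fwd=1
After 9 (forward): cur=K back=3 fwd=0
After 10 (back): cur=V back=2 fwd=1
After 11 (forward): cur=K back=3 fwd=0
After 12 (visit(B)): cur=B back=4 fwd=0
After 13 (visit(Z)): cur=Z back=5 fwd=0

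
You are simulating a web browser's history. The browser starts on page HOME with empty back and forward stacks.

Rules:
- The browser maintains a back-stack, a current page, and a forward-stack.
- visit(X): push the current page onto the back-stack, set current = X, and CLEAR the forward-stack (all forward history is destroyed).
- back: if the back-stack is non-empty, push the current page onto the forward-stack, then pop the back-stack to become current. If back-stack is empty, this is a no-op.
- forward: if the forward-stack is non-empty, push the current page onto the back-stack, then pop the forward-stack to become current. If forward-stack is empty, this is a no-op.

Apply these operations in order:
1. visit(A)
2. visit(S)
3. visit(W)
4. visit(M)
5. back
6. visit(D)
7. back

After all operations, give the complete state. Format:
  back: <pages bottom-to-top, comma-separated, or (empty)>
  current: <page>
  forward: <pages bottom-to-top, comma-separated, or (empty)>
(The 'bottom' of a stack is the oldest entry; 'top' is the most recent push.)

Answer: back: HOME,A,S
current: W
forward: D

Derivation:
After 1 (visit(A)): cur=A back=1 fwd=0
After 2 (visit(S)): cur=S back=2 fwd=0
After 3 (visit(W)): cur=W back=3 fwd=0
After 4 (visit(M)): cur=M back=4 fwd=0
After 5 (back): cur=W back=3 fwd=1
After 6 (visit(D)): cur=D back=4 fwd=0
After 7 (back): cur=W back=3 fwd=1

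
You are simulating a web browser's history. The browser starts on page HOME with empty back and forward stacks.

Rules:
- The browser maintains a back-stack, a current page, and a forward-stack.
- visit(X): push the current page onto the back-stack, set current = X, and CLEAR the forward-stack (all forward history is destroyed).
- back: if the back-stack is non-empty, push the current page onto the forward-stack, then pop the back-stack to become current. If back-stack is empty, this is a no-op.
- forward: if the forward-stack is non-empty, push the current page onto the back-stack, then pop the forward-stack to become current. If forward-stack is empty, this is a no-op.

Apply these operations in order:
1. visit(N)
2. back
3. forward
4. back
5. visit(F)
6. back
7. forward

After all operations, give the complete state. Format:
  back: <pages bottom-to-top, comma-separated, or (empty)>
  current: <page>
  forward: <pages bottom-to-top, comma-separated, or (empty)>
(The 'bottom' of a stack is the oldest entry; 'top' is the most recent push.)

After 1 (visit(N)): cur=N back=1 fwd=0
After 2 (back): cur=HOME back=0 fwd=1
After 3 (forward): cur=N back=1 fwd=0
After 4 (back): cur=HOME back=0 fwd=1
After 5 (visit(F)): cur=F back=1 fwd=0
After 6 (back): cur=HOME back=0 fwd=1
After 7 (forward): cur=F back=1 fwd=0

Answer: back: HOME
current: F
forward: (empty)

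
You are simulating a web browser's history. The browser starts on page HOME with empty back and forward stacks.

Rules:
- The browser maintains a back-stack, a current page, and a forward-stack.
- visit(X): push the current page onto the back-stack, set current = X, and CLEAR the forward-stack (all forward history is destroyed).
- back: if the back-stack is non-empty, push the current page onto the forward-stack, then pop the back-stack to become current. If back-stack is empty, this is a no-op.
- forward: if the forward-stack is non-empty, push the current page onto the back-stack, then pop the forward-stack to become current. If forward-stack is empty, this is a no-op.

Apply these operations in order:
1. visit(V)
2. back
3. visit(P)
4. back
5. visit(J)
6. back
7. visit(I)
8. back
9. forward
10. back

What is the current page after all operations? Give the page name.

After 1 (visit(V)): cur=V back=1 fwd=0
After 2 (back): cur=HOME back=0 fwd=1
After 3 (visit(P)): cur=P back=1 fwd=0
After 4 (back): cur=HOME back=0 fwd=1
After 5 (visit(J)): cur=J back=1 fwd=0
After 6 (back): cur=HOME back=0 fwd=1
After 7 (visit(I)): cur=I back=1 fwd=0
After 8 (back): cur=HOME back=0 fwd=1
After 9 (forward): cur=I back=1 fwd=0
After 10 (back): cur=HOME back=0 fwd=1

Answer: HOME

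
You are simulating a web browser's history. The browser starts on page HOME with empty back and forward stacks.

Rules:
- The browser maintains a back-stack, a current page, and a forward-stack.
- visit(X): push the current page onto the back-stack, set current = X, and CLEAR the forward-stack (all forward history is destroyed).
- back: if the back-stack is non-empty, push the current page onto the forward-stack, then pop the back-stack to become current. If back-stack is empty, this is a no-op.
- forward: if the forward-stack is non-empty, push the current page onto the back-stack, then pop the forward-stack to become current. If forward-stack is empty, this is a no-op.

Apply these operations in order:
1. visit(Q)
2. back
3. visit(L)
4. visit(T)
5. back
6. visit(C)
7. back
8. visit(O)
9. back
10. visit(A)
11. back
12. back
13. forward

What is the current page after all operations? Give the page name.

Answer: L

Derivation:
After 1 (visit(Q)): cur=Q back=1 fwd=0
After 2 (back): cur=HOME back=0 fwd=1
After 3 (visit(L)): cur=L back=1 fwd=0
After 4 (visit(T)): cur=T back=2 fwd=0
After 5 (back): cur=L back=1 fwd=1
After 6 (visit(C)): cur=C back=2 fwd=0
After 7 (back): cur=L back=1 fwd=1
After 8 (visit(O)): cur=O back=2 fwd=0
After 9 (back): cur=L back=1 fwd=1
After 10 (visit(A)): cur=A back=2 fwd=0
After 11 (back): cur=L back=1 fwd=1
After 12 (back): cur=HOME back=0 fwd=2
After 13 (forward): cur=L back=1 fwd=1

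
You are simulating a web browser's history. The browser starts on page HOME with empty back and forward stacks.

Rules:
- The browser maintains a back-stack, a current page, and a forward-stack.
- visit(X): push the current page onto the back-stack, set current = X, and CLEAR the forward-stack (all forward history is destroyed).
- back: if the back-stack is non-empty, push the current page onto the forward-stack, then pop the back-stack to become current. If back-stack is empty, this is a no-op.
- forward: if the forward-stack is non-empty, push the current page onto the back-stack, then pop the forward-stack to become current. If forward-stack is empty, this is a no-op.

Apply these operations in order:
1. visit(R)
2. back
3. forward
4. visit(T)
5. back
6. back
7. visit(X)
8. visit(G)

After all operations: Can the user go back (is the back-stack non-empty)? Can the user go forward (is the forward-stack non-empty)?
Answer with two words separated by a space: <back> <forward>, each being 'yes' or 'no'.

Answer: yes no

Derivation:
After 1 (visit(R)): cur=R back=1 fwd=0
After 2 (back): cur=HOME back=0 fwd=1
After 3 (forward): cur=R back=1 fwd=0
After 4 (visit(T)): cur=T back=2 fwd=0
After 5 (back): cur=R back=1 fwd=1
After 6 (back): cur=HOME back=0 fwd=2
After 7 (visit(X)): cur=X back=1 fwd=0
After 8 (visit(G)): cur=G back=2 fwd=0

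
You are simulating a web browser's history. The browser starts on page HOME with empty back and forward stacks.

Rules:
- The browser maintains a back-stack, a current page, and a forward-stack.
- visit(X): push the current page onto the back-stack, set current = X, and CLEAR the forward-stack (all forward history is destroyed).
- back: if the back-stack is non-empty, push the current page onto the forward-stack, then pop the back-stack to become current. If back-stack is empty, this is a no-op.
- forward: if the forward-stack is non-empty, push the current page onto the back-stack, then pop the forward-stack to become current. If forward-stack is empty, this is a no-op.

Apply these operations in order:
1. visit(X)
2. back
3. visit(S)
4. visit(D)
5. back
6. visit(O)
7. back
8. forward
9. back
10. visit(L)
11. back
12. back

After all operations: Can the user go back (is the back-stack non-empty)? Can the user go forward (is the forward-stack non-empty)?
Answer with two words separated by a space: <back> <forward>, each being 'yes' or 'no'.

After 1 (visit(X)): cur=X back=1 fwd=0
After 2 (back): cur=HOME back=0 fwd=1
After 3 (visit(S)): cur=S back=1 fwd=0
After 4 (visit(D)): cur=D back=2 fwd=0
After 5 (back): cur=S back=1 fwd=1
After 6 (visit(O)): cur=O back=2 fwd=0
After 7 (back): cur=S back=1 fwd=1
After 8 (forward): cur=O back=2 fwd=0
After 9 (back): cur=S back=1 fwd=1
After 10 (visit(L)): cur=L back=2 fwd=0
After 11 (back): cur=S back=1 fwd=1
After 12 (back): cur=HOME back=0 fwd=2

Answer: no yes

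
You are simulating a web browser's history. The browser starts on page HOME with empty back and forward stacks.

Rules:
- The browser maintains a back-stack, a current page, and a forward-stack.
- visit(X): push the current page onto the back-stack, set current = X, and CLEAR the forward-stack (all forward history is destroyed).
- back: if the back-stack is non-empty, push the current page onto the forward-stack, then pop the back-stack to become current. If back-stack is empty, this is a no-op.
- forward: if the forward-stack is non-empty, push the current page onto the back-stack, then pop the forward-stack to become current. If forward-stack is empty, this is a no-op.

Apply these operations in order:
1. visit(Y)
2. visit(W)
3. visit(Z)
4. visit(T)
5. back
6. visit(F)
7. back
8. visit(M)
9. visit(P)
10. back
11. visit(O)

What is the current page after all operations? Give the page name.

After 1 (visit(Y)): cur=Y back=1 fwd=0
After 2 (visit(W)): cur=W back=2 fwd=0
After 3 (visit(Z)): cur=Z back=3 fwd=0
After 4 (visit(T)): cur=T back=4 fwd=0
After 5 (back): cur=Z back=3 fwd=1
After 6 (visit(F)): cur=F back=4 fwd=0
After 7 (back): cur=Z back=3 fwd=1
After 8 (visit(M)): cur=M back=4 fwd=0
After 9 (visit(P)): cur=P back=5 fwd=0
After 10 (back): cur=M back=4 fwd=1
After 11 (visit(O)): cur=O back=5 fwd=0

Answer: O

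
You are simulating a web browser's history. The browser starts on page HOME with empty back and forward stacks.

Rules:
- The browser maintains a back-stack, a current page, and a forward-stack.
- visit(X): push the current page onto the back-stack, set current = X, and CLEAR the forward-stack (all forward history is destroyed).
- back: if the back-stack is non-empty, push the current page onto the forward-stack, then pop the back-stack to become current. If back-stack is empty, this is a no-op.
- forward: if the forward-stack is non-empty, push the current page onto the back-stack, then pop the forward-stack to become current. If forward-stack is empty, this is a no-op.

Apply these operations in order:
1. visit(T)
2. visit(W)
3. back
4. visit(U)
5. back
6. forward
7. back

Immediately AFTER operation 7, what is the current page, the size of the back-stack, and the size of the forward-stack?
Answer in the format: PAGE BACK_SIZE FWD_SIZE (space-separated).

After 1 (visit(T)): cur=T back=1 fwd=0
After 2 (visit(W)): cur=W back=2 fwd=0
After 3 (back): cur=T back=1 fwd=1
After 4 (visit(U)): cur=U back=2 fwd=0
After 5 (back): cur=T back=1 fwd=1
After 6 (forward): cur=U back=2 fwd=0
After 7 (back): cur=T back=1 fwd=1

T 1 1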